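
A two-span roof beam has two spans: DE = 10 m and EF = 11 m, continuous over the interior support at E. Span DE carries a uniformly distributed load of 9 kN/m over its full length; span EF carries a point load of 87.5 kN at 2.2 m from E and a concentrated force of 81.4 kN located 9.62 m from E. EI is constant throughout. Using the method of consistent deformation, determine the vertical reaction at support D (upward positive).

R_D = 29.49 kN

Release continuity at E by inserting a hinge; the redundant is the internal moment M_E. The primary structure is two simply-supported spans DE and EF.
Discontinuity in slope at E on the released structure — sum the simple-span end rotations:
  span DE: UDL 9: wL³/(24EI) = 375/EI
  span EF: point load 87.5 at a = 2.2: Pab(L + b)/(6LEI) = 508.2/EI
  span EF: point load 81.4 at a = 9.62: Pab(L + b)/(6LEI) = 202.7/EI
  relative rotation θ_0 = (375 + 710.9)/EI = 1086/EI
A unit hogging moment at E produces rotation L₁/(3EI) + L₂/(3EI) = 7/EI.
Compatibility: M_E·(L₁+L₂)/(3EI) = θ_0, giving M_E = 155.1 kN·m (hogging).
Span DE, ΣM about D with M_E applied at E: R_E^{DE}·10 = 450 + 155.1, so R_E^{DE} = 60.51 kN and R_D = 90 − 60.51 = 29.49 kN.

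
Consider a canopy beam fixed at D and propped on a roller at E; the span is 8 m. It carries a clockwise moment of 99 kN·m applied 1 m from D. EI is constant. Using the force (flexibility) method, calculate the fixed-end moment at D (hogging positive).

Release the roller at E. Primary structure: cantilever fixed at D.
Deflection at E on the released cantilever, summing each load's contribution:
  clockwise couple 99 at a = 1: M₀a(2L − a)/(2EI) = 742.5/EI
Tip deflection under a unit load at E: L³/(3EI) = 170.7/EI.
Compatibility at E: δ_0 − R_E·δ_{EE} = 0, so R_E = 742.5/170.7 = 4.351 kN.
Moment equilibrium about D: M_D = Σ(load moments about D) − R_E·L = 99 − 4.351×8 = 64.2 kN·m.

M_D = 64.2 kN·m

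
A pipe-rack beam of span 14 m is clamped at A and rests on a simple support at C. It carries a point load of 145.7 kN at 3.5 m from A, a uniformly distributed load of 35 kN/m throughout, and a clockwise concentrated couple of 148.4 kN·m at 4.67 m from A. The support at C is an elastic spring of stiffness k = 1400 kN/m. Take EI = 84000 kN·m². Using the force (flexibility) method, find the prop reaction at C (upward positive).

Remove the prop at C; the released (primary) structure is a cantilever built in at A.
Primary-structure tip deflection at C by superposition:
  point load 145.7 at a = 3.5: Pa²(3L − a)/(6EI) = 11453/EI
  UDL 35: wL⁴/(8EI) = 168070/EI
  clockwise couple 148.4 at a = 4.67: M₀a(2L − a)/(2EI) = 8084/EI
  δ_0 = 187607/EI
Tip deflection under a unit load at C: L³/(3EI) = 914.7/EI.
With EI = 84000 kN·m²: δ_0 = 2.2334 m and δ_{CC} = 0.010889 m/kN.
Compatibility — the spring shortens by R_C/k under the reaction it provides: δ_0 − R_C·δ_{CC} = R_C/k. With 1/k = 0.000714 m/kN, R_C = δ_0 / (δ_{CC} + 1/k) = 2.2334 / (0.010889 + 0.000714) = 192.5 kN.

R_C = 192.5 kN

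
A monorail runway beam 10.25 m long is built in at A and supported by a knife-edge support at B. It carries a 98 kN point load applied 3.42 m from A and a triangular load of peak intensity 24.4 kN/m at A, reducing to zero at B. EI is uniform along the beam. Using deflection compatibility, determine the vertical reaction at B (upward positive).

R_B = 39.56 kN

Choose R_B as the redundant. The primary structure is the cantilever fixed at A.
Free-end deflection of the primary structure under the applied loading (downward +):
  point load 98 at a = 3.42: Pa²(3L − a)/(6EI) = 5221/EI
  triangular load, peak 24.4 at the fixed end: w₀L⁴/(30EI) = 8978/EI
  δ_0 = 14199/EI
Tip deflection under a unit load at B: L³/(3EI) = 359/EI.
The prop prevents deflection at B: R_B = δ_0/δ_{BB} = 14199/359 = 39.56 kN.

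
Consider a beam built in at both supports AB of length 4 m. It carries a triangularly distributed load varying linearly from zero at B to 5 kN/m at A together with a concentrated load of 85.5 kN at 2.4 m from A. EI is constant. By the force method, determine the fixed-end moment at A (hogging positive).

Release both end moments; the primary structure is a simply-supported span AB with redundants M_A and M_B.
On the primary (simply-supported) span, the end slopes from the loading are:
  at A: triangular load, peak 5: w₀L³/(45EI) = 7.111/EI
  at B: triangular load, peak 5: 7w₀L³/(360EI) = 6.222/EI
  at A: point load 85.5 at a = 2.4: Pab(L + b)/(6LEI) = 76.61/EI
  at B: point load 85.5 at a = 2.4: Pab(L + a)/(6LEI) = 87.55/EI
  θ_A0 = 83.72/EI,  θ_B0 = 93.77/EI
Flexibility coefficients: a unit moment at one end gives L/(3EI) there and L/(6EI) at the far end, so f₁₁ = f₂₂ = 1.333/EI and f₁₂ = f₂₁ = 0.6667/EI.
Compatibility — zero rotation at each built-in end:
  1.333 M_A + 0.6667 M_B = 83.72
  0.6667 M_A + 1.333 M_B = 93.77
Solving the pair gives M_A = 36.83 kN·m and M_B = 51.91 kN·m (hogging).

M_A = 36.83 kN·m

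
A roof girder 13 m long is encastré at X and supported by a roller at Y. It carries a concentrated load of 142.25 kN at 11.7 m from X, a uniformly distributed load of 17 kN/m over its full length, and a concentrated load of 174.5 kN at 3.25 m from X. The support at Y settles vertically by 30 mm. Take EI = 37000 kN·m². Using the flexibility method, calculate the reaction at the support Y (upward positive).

Release the roller at Y. Primary structure: cantilever fixed at X.
Primary-structure tip deflection at Y by superposition:
  point load 142.25 at a = 11.7: Pa²(3L − a)/(6EI) = 88600/EI
  UDL 17: wL⁴/(8EI) = 60692/EI
  point load 174.5 at a = 3.25: Pa²(3L − a)/(6EI) = 10982/EI
  δ_0 = 160275/EI
Tip deflection under a unit load at Y: L³/(3EI) = 732.3/EI.
With EI = 37000 kN·m²: δ_0 = 4.3317 m and δ_{YY} = 0.019793 m/kN.
Compatibility — the beam at Y must follow the support down by 0.03 m: δ_0 − R_Y·δ_{YY} = 0.03, so R_Y = (4.3317 − 0.03)/0.019793 = 217.3 kN.

R_Y = 217.3 kN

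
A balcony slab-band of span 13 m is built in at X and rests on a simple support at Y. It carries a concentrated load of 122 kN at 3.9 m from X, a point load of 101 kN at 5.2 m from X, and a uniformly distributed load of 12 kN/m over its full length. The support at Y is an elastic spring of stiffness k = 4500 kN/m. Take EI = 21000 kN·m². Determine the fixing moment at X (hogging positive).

Remove the prop at Y; the released (primary) structure is a cantilever built in at X.
Downward deflection at the released point Y due to the loads:
  point load 122 at a = 3.9: Pa²(3L − a)/(6EI) = 10855/EI
  point load 101 at a = 5.2: Pa²(3L − a)/(6EI) = 15385/EI
  UDL 12: wL⁴/(8EI) = 42842/EI
  δ_0 = 69082/EI
Tip deflection under a unit load at Y: L³/(3EI) = 732.3/EI.
With EI = 21000 kN·m²: δ_0 = 3.2896 m and δ_{YY} = 0.034873 m/kN.
Compatibility — the spring shortens by R_Y/k under the reaction it provides: δ_0 − R_Y·δ_{YY} = R_Y/k. With 1/k = 0.000222 m/kN, R_Y = δ_0 / (δ_{YY} + 1/k) = 3.2896 / (0.034873 + 0.000222) = 93.73 kN.
Moment equilibrium about X: M_X = Σ(load moments about X) − R_Y·L = 2015 − 93.73×13 = 796.5 kN·m.

M_X = 796.5 kN·m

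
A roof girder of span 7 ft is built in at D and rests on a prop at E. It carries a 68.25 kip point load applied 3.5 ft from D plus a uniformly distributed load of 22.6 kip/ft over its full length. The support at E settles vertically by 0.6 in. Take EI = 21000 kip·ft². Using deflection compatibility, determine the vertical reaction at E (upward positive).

R_E = 71.47 kip

Release the roller at E. Primary structure: cantilever fixed at D.
Primary-structure tip deflection at E by superposition:
  point load 68.25 at a = 3.5: Pa²(3L − a)/(6EI) = 2439/EI
  UDL 22.6: wL⁴/(8EI) = 6783/EI
  δ_0 = 9221/EI
Flexibility coefficient — unit upward force at E: δ_{EE} = L³/(3EI) = 114.3/EI.
With EI = 21000 kip·ft²: δ_0 = 0.43911 ft and δ_{EE} = 0.005444 ft/kip.
Compatibility — the beam at E must follow the support down by 0.05 ft: δ_0 − R_E·δ_{EE} = 0.05, so R_E = (0.43911 − 0.05)/0.005444 = 71.47 kip.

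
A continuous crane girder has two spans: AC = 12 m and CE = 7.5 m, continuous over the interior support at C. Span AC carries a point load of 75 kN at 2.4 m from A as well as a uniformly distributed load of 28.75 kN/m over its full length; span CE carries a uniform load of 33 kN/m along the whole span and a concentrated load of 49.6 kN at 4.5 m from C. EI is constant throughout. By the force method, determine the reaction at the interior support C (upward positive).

R_C = 436.2 kN

Release continuity at C by inserting a hinge; the redundant is the internal moment M_C. The primary structure is two simply-supported spans AC and CE.
Rotations at C on the released spans (each span's end-slope, ×1/EI):
  span AC: point load 75 at a = 2.4: Pab(L + a)/(6LEI) = 345.6/EI
  span AC: UDL 28.75: wL³/(24EI) = 2070/EI
  span CE: UDL 33: wL³/(24EI) = 580.1/EI
  span CE: point load 49.6 at a = 4.5: Pab(L + b)/(6LEI) = 156.2/EI
  relative rotation θ_0 = (2416 + 736.3)/EI = 3152/EI
A unit hogging moment at C produces rotation L₁/(3EI) + L₂/(3EI) = 6.5/EI.
Slope continuity at C: θ_0 = M_C·6.5/EI, so M_C = 3152/6.5 = 484.9 kN·m (hogging).
Span AC, ΣM about A with M_C applied at C: R_C^{AC}·12 = 2250 + 484.9, so R_C^{AC} = 227.9 kN and R_A = 420 − 227.9 = 192.1 kN.
Span CE, ΣM about E: R_C^{CE}·7.5 = 1077 + 484.9, so R_C^{CE} = 208.2 kN and R_E = 297.1 − 208.2 = 88.86 kN.
R_C = 227.9 + 208.2 = 436.2 kN.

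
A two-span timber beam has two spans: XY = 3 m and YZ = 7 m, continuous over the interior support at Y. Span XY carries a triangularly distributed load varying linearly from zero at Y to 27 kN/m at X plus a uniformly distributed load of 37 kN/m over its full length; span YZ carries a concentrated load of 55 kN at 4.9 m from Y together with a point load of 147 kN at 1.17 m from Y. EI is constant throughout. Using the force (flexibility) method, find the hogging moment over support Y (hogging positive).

Insert a hinge at Y; M_Y is the redundant, and each span becomes simply supported.
Rotations at Y on the released spans (each span's end-slope, ×1/EI):
  span XY: triangular load, peak 27: 7w₀L³/(360EI) = 14.18/EI
  span XY: UDL 37: wL³/(24EI) = 41.62/EI
  span YZ: point load 55 at a = 4.9: Pab(L + b)/(6LEI) = 122.6/EI
  span YZ: point load 147 at a = 1.17: Pab(L + b)/(6LEI) = 306.3/EI
  relative rotation θ_0 = (55.8 + 428.9)/EI = 484.7/EI
A unit hogging moment at Y produces rotation L₁/(3EI) + L₂/(3EI) = 3.333/EI.
Slope continuity at Y: θ_0 = M_Y·3.333/EI, so M_Y = 484.7/3.333 = 145.4 kN·m (hogging).

M_Y = 145.4 kN·m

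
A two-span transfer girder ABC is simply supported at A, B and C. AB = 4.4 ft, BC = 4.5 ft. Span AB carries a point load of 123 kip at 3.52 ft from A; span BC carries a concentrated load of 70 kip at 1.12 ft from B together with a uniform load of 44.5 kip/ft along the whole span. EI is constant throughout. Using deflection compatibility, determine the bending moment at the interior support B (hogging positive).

Release continuity at B by inserting a hinge; the redundant is the internal moment M_B. The primary structure is two simply-supported spans AB and BC.
Discontinuity in slope at B on the released structure — sum the simple-span end rotations:
  span AB: point load 123 at a = 3.52: Pab(L + a)/(6LEI) = 114.3/EI
  span BC: point load 70 at a = 1.12: Pab(L + b)/(6LEI) = 77.34/EI
  span BC: UDL 44.5: wL³/(24EI) = 169/EI
  relative rotation θ_0 = (114.3 + 246.3)/EI = 360.6/EI
A unit hogging moment at B produces rotation L₁/(3EI) + L₂/(3EI) = 2.967/EI.
Compatibility: M_B·(L₁+L₂)/(3EI) = θ_0, giving M_B = 121.6 kip·ft (hogging).

M_B = 121.6 kip·ft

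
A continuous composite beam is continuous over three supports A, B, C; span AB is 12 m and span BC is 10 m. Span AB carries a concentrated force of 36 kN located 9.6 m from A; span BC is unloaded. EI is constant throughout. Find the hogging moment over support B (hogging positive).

M_B = 33.93 kN·m

Take M_B as the redundant. Released structure: two simple spans AB and BC with a hinge at B.
End slopes at the hinge B, treating each span as simply supported:
  span AB: point load 36 at a = 9.6: Pab(L + a)/(6LEI) = 248.8/EI
  relative rotation θ_0 = (248.8 + 0)/EI = 248.8/EI
A unit hogging moment at B produces rotation L₁/(3EI) + L₂/(3EI) = 7.333/EI.
Slope continuity at B: θ_0 = M_B·7.333/EI, so M_B = 248.8/7.333 = 33.93 kN·m (hogging).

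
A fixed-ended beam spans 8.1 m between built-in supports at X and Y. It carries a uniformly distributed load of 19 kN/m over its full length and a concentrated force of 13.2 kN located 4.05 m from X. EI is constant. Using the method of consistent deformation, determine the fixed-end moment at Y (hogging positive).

M_Y = 117.2 kN·m

Release both end moments; the primary structure is a simply-supported span XY with redundants M_X and M_Y.
On the primary (simply-supported) span, the end slopes from the loading are:
  at X: UDL 19: wL³/(24EI) = 420.7/EI
  at Y: UDL 19: wL³/(24EI) = 420.7/EI
  at X: point load 13.2 at a = 4.05: Pab(L + b)/(6LEI) = 54.13/EI
  at Y: point load 13.2 at a = 4.05: Pab(L + a)/(6LEI) = 54.13/EI
  θ_X0 = 474.9/EI,  θ_Y0 = 474.9/EI
Flexibility coefficients: a unit moment at one end gives L/(3EI) there and L/(6EI) at the far end, so f₁₁ = f₂₂ = 2.7/EI and f₁₂ = f₂₁ = 1.35/EI.
Compatibility — zero rotation at each built-in end:
  2.7 M_X + 1.35 M_Y = 474.9
  1.35 M_X + 2.7 M_Y = 474.9
Solving the pair gives M_X = 117.2 kN·m and M_Y = 117.2 kN·m (hogging).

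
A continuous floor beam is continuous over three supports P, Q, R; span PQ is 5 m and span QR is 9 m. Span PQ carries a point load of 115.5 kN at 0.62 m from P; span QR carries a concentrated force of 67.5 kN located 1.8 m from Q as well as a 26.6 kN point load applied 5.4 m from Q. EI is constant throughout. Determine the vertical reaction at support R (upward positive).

R_R = 18.94 kN

Take M_Q as the redundant. Released structure: two simple spans PQ and QR with a hinge at Q.
End slopes at the hinge Q, treating each span as simply supported:
  span PQ: point load 115.5 at a = 0.62: Pab(L + a)/(6LEI) = 58.76/EI
  span QR: point load 67.5 at a = 1.8: Pab(L + b)/(6LEI) = 262.4/EI
  span QR: point load 26.6 at a = 5.4: Pab(L + b)/(6LEI) = 120.7/EI
  relative rotation θ_0 = (58.76 + 383.1)/EI = 441.9/EI
A unit hogging moment at Q produces rotation L₁/(3EI) + L₂/(3EI) = 4.667/EI.
Compatibility: M_Q·(L₁+L₂)/(3EI) = θ_0, giving M_Q = 94.68 kN·m (hogging).
Span QR, ΣM about R: R_Q^{QR}·9 = 581.8 + 94.68, so R_Q^{QR} = 75.16 kN and R_R = 94.1 − 75.16 = 18.94 kN.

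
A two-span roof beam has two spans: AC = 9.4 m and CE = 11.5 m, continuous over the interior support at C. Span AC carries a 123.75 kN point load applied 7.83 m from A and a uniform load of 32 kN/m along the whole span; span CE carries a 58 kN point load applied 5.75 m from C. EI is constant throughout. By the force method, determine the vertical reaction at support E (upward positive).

Insert a hinge at C; M_C is the redundant, and each span becomes simply supported.
Discontinuity in slope at C on the released structure — sum the simple-span end rotations:
  span AC: point load 123.75 at a = 7.83: Pab(L + a)/(6LEI) = 464.7/EI
  span AC: UDL 32: wL³/(24EI) = 1107/EI
  span CE: point load 58 at a = 5.75: Pab(L + b)/(6LEI) = 479.4/EI
  relative rotation θ_0 = (1572 + 479.4)/EI = 2052/EI
A unit hogging moment at C produces rotation L₁/(3EI) + L₂/(3EI) = 6.967/EI.
Slope continuity at C: θ_0 = M_C·6.967/EI, so M_C = 2052/6.967 = 294.5 kN·m (hogging).
Span CE, ΣM about E: R_C^{CE}·11.5 = 333.5 + 294.5, so R_C^{CE} = 54.61 kN and R_E = 58 − 54.61 = 3.392 kN.

R_E = 3.392 kN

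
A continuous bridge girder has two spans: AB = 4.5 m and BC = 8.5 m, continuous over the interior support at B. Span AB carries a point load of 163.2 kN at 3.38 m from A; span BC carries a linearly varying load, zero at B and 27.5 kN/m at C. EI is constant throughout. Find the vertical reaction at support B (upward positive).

Insert a hinge at B; M_B is the redundant, and each span becomes simply supported.
End slopes at the hinge B, treating each span as simply supported:
  span AB: point load 163.2 at a = 3.38: Pab(L + a)/(6LEI) = 180.3/EI
  span BC: triangular load, peak 27.5: 7w₀L³/(360EI) = 328.4/EI
  relative rotation θ_0 = (180.3 + 328.4)/EI = 508.7/EI
A unit hogging moment at B produces rotation L₁/(3EI) + L₂/(3EI) = 4.333/EI.
Compatibility: M_B·(L₁+L₂)/(3EI) = θ_0, giving M_B = 117.4 kN·m (hogging).
Span AB, ΣM about A with M_B applied at B: R_B^{AB}·4.5 = 551.6 + 117.4, so R_B^{AB} = 148.7 kN and R_A = 163.2 − 148.7 = 14.53 kN.
Span BC, ΣM about C: R_B^{BC}·8.5 = 331.1 + 117.4, so R_B^{BC} = 52.77 kN and R_C = 116.9 − 52.77 = 64.11 kN.
R_B = 148.7 + 52.77 = 201.4 kN.

R_B = 201.4 kN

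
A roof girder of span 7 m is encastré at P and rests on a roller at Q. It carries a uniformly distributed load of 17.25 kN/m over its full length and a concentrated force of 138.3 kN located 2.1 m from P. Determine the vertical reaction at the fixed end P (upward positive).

Remove the prop at Q; the released (primary) structure is a cantilever built in at P.
Downward deflection at the released point Q due to the loads:
  UDL 17.25: wL⁴/(8EI) = 5177/EI
  point load 138.3 at a = 2.1: Pa²(3L − a)/(6EI) = 1921/EI
  δ_0 = 7098/EI
Tip deflection under a unit load at Q: L³/(3EI) = 114.3/EI.
The prop prevents deflection at Q: R_Q = δ_0/δ_{QQ} = 7098/114.3 = 62.08 kN.
Vertical equilibrium: R_P = ΣP − R_Q = 259.1 − 62.08 = 197 kN.

R_P = 197 kN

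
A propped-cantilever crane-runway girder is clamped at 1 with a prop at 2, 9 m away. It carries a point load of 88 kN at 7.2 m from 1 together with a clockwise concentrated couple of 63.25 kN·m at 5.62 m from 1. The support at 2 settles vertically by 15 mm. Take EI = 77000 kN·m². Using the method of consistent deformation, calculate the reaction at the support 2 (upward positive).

R_2 = 66.25 kN

Remove the prop at 2; the released (primary) structure is a cantilever built in at 1.
Free-end deflection of the primary structure under the applied loading (downward +):
  point load 88 at a = 7.2: Pa²(3L − a)/(6EI) = 15054/EI
  clockwise couple 63.25 at a = 5.62: M₀a(2L − a)/(2EI) = 2200/EI
  δ_0 = 17255/EI
Tip deflection under a unit load at 2: L³/(3EI) = 243/EI.
With EI = 77000 kN·m²: δ_0 = 0.22409 m and δ_{22} = 0.003156 m/kN.
Compatibility — the beam at 2 must follow the support down by 0.015 m: δ_0 − R_2·δ_{22} = 0.015, so R_2 = (0.22409 − 0.015)/0.003156 = 66.25 kN.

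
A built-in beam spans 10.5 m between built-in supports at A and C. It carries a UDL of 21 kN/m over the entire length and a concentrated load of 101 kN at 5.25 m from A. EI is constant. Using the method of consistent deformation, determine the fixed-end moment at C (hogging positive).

M_C = 325.5 kN·m

Release both end moments; the primary structure is a simply-supported span AC with redundants M_A and M_C.
Simple-span end rotations at A and C under the given loads:
  at A: UDL 21: wL³/(24EI) = 1013/EI
  at C: UDL 21: wL³/(24EI) = 1013/EI
  at A: point load 101 at a = 5.25: Pab(L + b)/(6LEI) = 696/EI
  at C: point load 101 at a = 5.25: Pab(L + a)/(6LEI) = 696/EI
  θ_A0 = 1709/EI,  θ_C0 = 1709/EI
Flexibility coefficients: a unit moment at one end gives L/(3EI) there and L/(6EI) at the far end, so f₁₁ = f₂₂ = 3.5/EI and f₁₂ = f₂₁ = 1.75/EI.
Compatibility — zero rotation at each built-in end:
  3.5 M_A + 1.75 M_C = 1709
  1.75 M_A + 3.5 M_C = 1709
Solving the pair gives M_A = 325.5 kN·m and M_C = 325.5 kN·m (hogging).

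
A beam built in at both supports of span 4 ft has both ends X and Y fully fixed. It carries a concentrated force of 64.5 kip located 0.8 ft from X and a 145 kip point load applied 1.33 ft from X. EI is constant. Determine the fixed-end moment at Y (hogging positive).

M_Y = 51.06 kip·ft

Take the two fixed-end moments M_X, M_Y as redundants; the released structure is the simple span XY.
End rotations of the released simple span under the applied load (×1/EI):
  at X: point load 64.5 at a = 0.8: Pab(L + b)/(6LEI) = 49.54/EI
  at Y: point load 64.5 at a = 0.8: Pab(L + a)/(6LEI) = 33.02/EI
  at X: point load 145 at a = 1.33: Pab(L + b)/(6LEI) = 143.1/EI
  at Y: point load 145 at a = 1.33: Pab(L + a)/(6LEI) = 114.4/EI
  θ_X0 = 192.6/EI,  θ_Y0 = 147.4/EI
Flexibility coefficients: a unit moment at one end gives L/(3EI) there and L/(6EI) at the far end, so f₁₁ = f₂₂ = 1.333/EI and f₁₂ = f₂₁ = 0.6667/EI.
Compatibility — zero rotation at each built-in end:
  1.333 M_X + 0.6667 M_Y = 192.6
  0.6667 M_X + 1.333 M_Y = 147.4
Solving the pair gives M_X = 118.9 kip·ft and M_Y = 51.06 kip·ft (hogging).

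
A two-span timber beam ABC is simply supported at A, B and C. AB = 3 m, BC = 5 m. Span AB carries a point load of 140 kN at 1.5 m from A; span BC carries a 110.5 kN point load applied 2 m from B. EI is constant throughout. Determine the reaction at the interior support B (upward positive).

Take M_B as the redundant. Released structure: two simple spans AB and BC with a hinge at B.
End slopes at the hinge B, treating each span as simply supported:
  span AB: point load 140 at a = 1.5: Pab(L + a)/(6LEI) = 78.75/EI
  span BC: point load 110.5 at a = 2: Pab(L + b)/(6LEI) = 176.8/EI
  relative rotation θ_0 = (78.75 + 176.8)/EI = 255.6/EI
A unit hogging moment at B produces rotation L₁/(3EI) + L₂/(3EI) = 2.667/EI.
Slope continuity at B: θ_0 = M_B·2.667/EI, so M_B = 255.6/2.667 = 95.83 kN·m (hogging).
Span AB, ΣM about A with M_B applied at B: R_B^{AB}·3 = 210 + 95.83, so R_B^{AB} = 101.9 kN and R_A = 140 − 101.9 = 38.06 kN.
Span BC, ΣM about C: R_B^{BC}·5 = 331.5 + 95.83, so R_B^{BC} = 85.47 kN and R_C = 110.5 − 85.47 = 25.03 kN.
R_B = 101.9 + 85.47 = 187.4 kN.

R_B = 187.4 kN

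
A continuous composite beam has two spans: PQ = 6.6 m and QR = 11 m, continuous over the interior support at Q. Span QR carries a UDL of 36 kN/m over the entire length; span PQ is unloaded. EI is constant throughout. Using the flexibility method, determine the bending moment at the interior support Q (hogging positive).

M_Q = 340.3 kN·m

Release continuity at Q by inserting a hinge; the redundant is the internal moment M_Q. The primary structure is two simply-supported spans PQ and QR.
Discontinuity in slope at Q on the released structure — sum the simple-span end rotations:
  span QR: UDL 36: wL³/(24EI) = 1996/EI
  relative rotation θ_0 = (0 + 1996)/EI = 1996/EI
A unit hogging moment at Q produces rotation L₁/(3EI) + L₂/(3EI) = 5.867/EI.
Compatibility: M_Q·(L₁+L₂)/(3EI) = θ_0, giving M_Q = 340.3 kN·m (hogging).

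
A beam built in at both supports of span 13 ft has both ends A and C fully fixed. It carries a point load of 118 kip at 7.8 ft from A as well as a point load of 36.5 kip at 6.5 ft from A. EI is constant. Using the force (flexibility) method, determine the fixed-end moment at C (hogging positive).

M_C = 280.2 kip·ft

Take the two fixed-end moments M_A, M_C as redundants; the released structure is the simple span AC.
Simple-span end rotations at A and C under the given loads:
  at A: point load 118 at a = 7.8: Pab(L + b)/(6LEI) = 1117/EI
  at C: point load 118 at a = 7.8: Pab(L + a)/(6LEI) = 1276/EI
  at A: point load 36.5 at a = 6.5: Pab(L + b)/(6LEI) = 385.5/EI
  at C: point load 36.5 at a = 6.5: Pab(L + a)/(6LEI) = 385.5/EI
  θ_A0 = 1502/EI,  θ_C0 = 1662/EI
Flexibility coefficients: a unit moment at one end gives L/(3EI) there and L/(6EI) at the far end, so f₁₁ = f₂₂ = 4.333/EI and f₁₂ = f₂₁ = 2.167/EI.
Compatibility — zero rotation at each built-in end:
  4.333 M_A + 2.167 M_C = 1502
  2.167 M_A + 4.333 M_C = 1662
Solving the pair gives M_A = 206.6 kip·ft and M_C = 280.2 kip·ft (hogging).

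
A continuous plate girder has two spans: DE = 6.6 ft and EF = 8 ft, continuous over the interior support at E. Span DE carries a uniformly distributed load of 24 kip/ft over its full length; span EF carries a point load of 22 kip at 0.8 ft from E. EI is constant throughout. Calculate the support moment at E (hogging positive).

M_E = 67.32 kip·ft

Take M_E as the redundant. Released structure: two simple spans DE and EF with a hinge at E.
Rotations at E on the released spans (each span's end-slope, ×1/EI):
  span DE: UDL 24: wL³/(24EI) = 287.5/EI
  span EF: point load 22 at a = 0.8: Pab(L + b)/(6LEI) = 40.13/EI
  relative rotation θ_0 = (287.5 + 40.13)/EI = 327.6/EI
A unit hogging moment at E produces rotation L₁/(3EI) + L₂/(3EI) = 4.867/EI.
Slope continuity at E: θ_0 = M_E·4.867/EI, so M_E = 327.6/4.867 = 67.32 kip·ft (hogging).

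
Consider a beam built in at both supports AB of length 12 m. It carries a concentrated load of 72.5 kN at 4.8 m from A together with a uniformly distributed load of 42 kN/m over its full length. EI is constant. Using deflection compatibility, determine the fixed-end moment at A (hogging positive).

Release both end moments; the primary structure is a simply-supported span AB with redundants M_A and M_B.
On the primary (simply-supported) span, the end slopes from the loading are:
  at A: point load 72.5 at a = 4.8: Pab(L + b)/(6LEI) = 668.2/EI
  at B: point load 72.5 at a = 4.8: Pab(L + a)/(6LEI) = 584.6/EI
  at A: UDL 42: wL³/(24EI) = 3024/EI
  at B: UDL 42: wL³/(24EI) = 3024/EI
  θ_A0 = 3692/EI,  θ_B0 = 3609/EI
Flexibility coefficients: a unit moment at one end gives L/(3EI) there and L/(6EI) at the far end, so f₁₁ = f₂₂ = 4/EI and f₁₂ = f₂₁ = 2/EI.
Compatibility — zero rotation at each built-in end:
  4 M_A + 2 M_B = 3692
  2 M_A + 4 M_B = 3609
Solving the pair gives M_A = 629.3 kN·m and M_B = 587.5 kN·m (hogging).

M_A = 629.3 kN·m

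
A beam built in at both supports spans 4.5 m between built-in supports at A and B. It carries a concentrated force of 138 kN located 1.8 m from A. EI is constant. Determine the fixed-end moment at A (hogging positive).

M_A = 89.42 kN·m

Take the two fixed-end moments M_A, M_B as redundants; the released structure is the simple span AB.
Simple-span end rotations at A and B under the given loads:
  at A: point load 138 at a = 1.8: Pab(L + b)/(6LEI) = 178.8/EI
  at B: point load 138 at a = 1.8: Pab(L + a)/(6LEI) = 156.5/EI
  θ_A0 = 178.8/EI,  θ_B0 = 156.5/EI
Flexibility coefficients: a unit moment at one end gives L/(3EI) there and L/(6EI) at the far end, so f₁₁ = f₂₂ = 1.5/EI and f₁₂ = f₂₁ = 0.75/EI.
Compatibility — zero rotation at each built-in end:
  1.5 M_A + 0.75 M_B = 178.8
  0.75 M_A + 1.5 M_B = 156.5
Solving the pair gives M_A = 89.42 kN·m and M_B = 59.62 kN·m (hogging).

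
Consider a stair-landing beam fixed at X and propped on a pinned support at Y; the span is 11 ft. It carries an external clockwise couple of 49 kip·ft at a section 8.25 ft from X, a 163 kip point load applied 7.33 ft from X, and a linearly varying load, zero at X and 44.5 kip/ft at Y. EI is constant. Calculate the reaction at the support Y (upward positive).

Remove the prop at Y; the released (primary) structure is a cantilever built in at X.
Downward deflection at the released point Y due to the loads:
  clockwise couple 49 at a = 8.25: M₀a(2L − a)/(2EI) = 2779/EI
  point load 163 at a = 7.33: Pa²(3L − a)/(6EI) = 37469/EI
  triangular load, peak 44.5 at the free end: 11w₀L⁴/(120EI) = 59723/EI
  δ_0 = 99971/EI
Tip deflection under a unit load at Y: L³/(3EI) = 443.7/EI.
The prop prevents deflection at Y: R_Y = δ_0/δ_{YY} = 99971/443.7 = 225.3 kip.

R_Y = 225.3 kip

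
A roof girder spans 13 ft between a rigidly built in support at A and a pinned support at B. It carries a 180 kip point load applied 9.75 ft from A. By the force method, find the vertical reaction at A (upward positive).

Remove the prop at B; the released (primary) structure is a cantilever built in at A.
Primary-structure tip deflection at B by superposition:
  point load 180 at a = 9.75: Pa²(3L − a)/(6EI) = 83417/EI
Flexibility coefficient — unit upward force at B: δ_{BB} = L³/(3EI) = 732.3/EI.
Compatibility at B: δ_0 − R_B·δ_{BB} = 0, so R_B = 83417/732.3 = 113.9 kip.
Vertical equilibrium: R_A = ΣP − R_B = 180 − 113.9 = 66.09 kip.

R_A = 66.09 kip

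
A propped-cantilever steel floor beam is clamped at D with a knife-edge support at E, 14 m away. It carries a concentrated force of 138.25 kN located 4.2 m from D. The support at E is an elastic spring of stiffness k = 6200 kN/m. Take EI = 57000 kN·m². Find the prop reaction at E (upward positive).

R_E = 16.63 kN

Choose R_E as the redundant. The primary structure is the cantilever fixed at D.
Primary-structure tip deflection at E by superposition:
  point load 138.25 at a = 4.2: Pa²(3L − a)/(6EI) = 15364/EI
Tip deflection under a unit load at E: L³/(3EI) = 914.7/EI.
With EI = 57000 kN·m²: δ_0 = 0.26954 m and δ_{EE} = 0.016047 m/kN.
Compatibility — the spring shortens by R_E/k under the reaction it provides: δ_0 − R_E·δ_{EE} = R_E/k. With 1/k = 0.000161 m/kN, R_E = δ_0 / (δ_{EE} + 1/k) = 0.26954 / (0.016047 + 0.000161) = 16.63 kN.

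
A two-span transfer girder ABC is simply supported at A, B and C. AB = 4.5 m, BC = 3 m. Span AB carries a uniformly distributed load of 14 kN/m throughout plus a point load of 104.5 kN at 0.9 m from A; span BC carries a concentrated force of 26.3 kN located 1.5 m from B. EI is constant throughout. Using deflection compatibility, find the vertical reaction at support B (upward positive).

R_B = 95.7 kN

Release continuity at B by inserting a hinge; the redundant is the internal moment M_B. The primary structure is two simply-supported spans AB and BC.
Rotations at B on the released spans (each span's end-slope, ×1/EI):
  span AB: UDL 14: wL³/(24EI) = 53.16/EI
  span AB: point load 104.5 at a = 0.9: Pab(L + a)/(6LEI) = 67.72/EI
  span BC: point load 26.3 at a = 1.5: Pab(L + b)/(6LEI) = 14.79/EI
  relative rotation θ_0 = (120.9 + 14.79)/EI = 135.7/EI
A unit hogging moment at B produces rotation L₁/(3EI) + L₂/(3EI) = 2.5/EI.
Compatibility: M_B·(L₁+L₂)/(3EI) = θ_0, giving M_B = 54.27 kN·m (hogging).
Span AB, ΣM about A with M_B applied at B: R_B^{AB}·4.5 = 235.8 + 54.27, so R_B^{AB} = 64.46 kN and R_A = 167.5 − 64.46 = 103 kN.
Span BC, ΣM about C: R_B^{BC}·3 = 39.45 + 54.27, so R_B^{BC} = 31.24 kN and R_C = 26.3 − 31.24 = -4.939 kN.
R_B = 64.46 + 31.24 = 95.7 kN.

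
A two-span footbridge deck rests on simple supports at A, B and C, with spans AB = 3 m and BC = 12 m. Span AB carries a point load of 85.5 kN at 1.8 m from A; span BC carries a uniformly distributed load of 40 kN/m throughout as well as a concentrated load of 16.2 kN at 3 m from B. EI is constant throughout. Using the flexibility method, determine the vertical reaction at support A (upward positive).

Take M_B as the redundant. Released structure: two simple spans AB and BC with a hinge at B.
Discontinuity in slope at B on the released structure — sum the simple-span end rotations:
  span AB: point load 85.5 at a = 1.8: Pab(L + a)/(6LEI) = 49.25/EI
  span BC: UDL 40: wL³/(24EI) = 2880/EI
  span BC: point load 16.2 at a = 3: Pab(L + b)/(6LEI) = 127.6/EI
  relative rotation θ_0 = (49.25 + 3008)/EI = 3057/EI
A unit hogging moment at B produces rotation L₁/(3EI) + L₂/(3EI) = 5/EI.
Compatibility: M_B·(L₁+L₂)/(3EI) = θ_0, giving M_B = 611.4 kN·m (hogging).
Span AB, ΣM about A with M_B applied at B: R_B^{AB}·3 = 153.9 + 611.4, so R_B^{AB} = 255.1 kN and R_A = 85.5 − 255.1 = -169.6 kN.

R_A = -169.6 kN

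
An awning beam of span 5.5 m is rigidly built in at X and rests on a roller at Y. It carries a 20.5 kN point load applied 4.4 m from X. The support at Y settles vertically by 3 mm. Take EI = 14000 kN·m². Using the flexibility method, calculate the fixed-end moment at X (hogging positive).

Choose R_Y as the redundant. The primary structure is the cantilever fixed at X.
Free-end deflection of the primary structure under the applied loading (downward +):
  point load 20.5 at a = 4.4: Pa²(3L − a)/(6EI) = 800.4/EI
Flexibility coefficient — unit upward force at Y: δ_{YY} = L³/(3EI) = 55.46/EI.
With EI = 14000 kN·m²: δ_0 = 0.05717 m and δ_{YY} = 0.003961 m/kN.
Compatibility — the beam at Y must follow the support down by 0.003 m: δ_0 − R_Y·δ_{YY} = 0.003, so R_Y = (0.05717 − 0.003)/0.003961 = 13.67 kN.
Moment equilibrium about X: M_X = Σ(load moments about X) − R_Y·L = 90.2 − 13.67×5.5 = 14.99 kN·m.

M_X = 14.99 kN·m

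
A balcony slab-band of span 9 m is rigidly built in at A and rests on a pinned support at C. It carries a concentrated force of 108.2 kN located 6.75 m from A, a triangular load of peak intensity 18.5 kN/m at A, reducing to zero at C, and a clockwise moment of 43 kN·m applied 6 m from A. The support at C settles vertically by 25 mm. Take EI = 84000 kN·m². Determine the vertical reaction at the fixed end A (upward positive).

R_A = 108.6 kN

Choose R_C as the redundant. The primary structure is the cantilever fixed at A.
Free-end deflection of the primary structure under the applied loading (downward +):
  point load 108.2 at a = 6.75: Pa²(3L − a)/(6EI) = 16638/EI
  triangular load, peak 18.5 at the fixed end: w₀L⁴/(30EI) = 4046/EI
  clockwise couple 43 at a = 6: M₀a(2L − a)/(2EI) = 1548/EI
  δ_0 = 22232/EI
Flexibility coefficient — unit upward force at C: δ_{CC} = L³/(3EI) = 243/EI.
With EI = 84000 kN·m²: δ_0 = 0.26467 m and δ_{CC} = 0.002893 m/kN.
Compatibility — the beam at C must follow the support down by 0.025 m: δ_0 − R_C·δ_{CC} = 0.025, so R_C = (0.26467 − 0.025)/0.002893 = 82.85 kN.
Vertical equilibrium: R_A = ΣP − R_C = 191.4 − 82.85 = 108.6 kN.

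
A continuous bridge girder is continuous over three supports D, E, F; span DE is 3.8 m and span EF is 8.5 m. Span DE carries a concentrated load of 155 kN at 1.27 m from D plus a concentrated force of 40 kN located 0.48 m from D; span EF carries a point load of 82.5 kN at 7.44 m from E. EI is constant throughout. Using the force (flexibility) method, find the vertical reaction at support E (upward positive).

Take M_E as the redundant. Released structure: two simple spans DE and EF with a hinge at E.
End slopes at the hinge E, treating each span as simply supported:
  span DE: point load 155 at a = 1.27: Pab(L + a)/(6LEI) = 110.7/EI
  span DE: point load 40 at a = 0.48: Pab(L + a)/(6LEI) = 11.97/EI
  span EF: point load 82.5 at a = 7.44: Pab(L + b)/(6LEI) = 122/EI
  relative rotation θ_0 = (122.7 + 122)/EI = 244.7/EI
A unit hogging moment at E produces rotation L₁/(3EI) + L₂/(3EI) = 4.1/EI.
Slope continuity at E: θ_0 = M_E·4.1/EI, so M_E = 244.7/4.1 = 59.68 kN·m (hogging).
Span DE, ΣM about D with M_E applied at E: R_E^{DE}·3.8 = 216.1 + 59.68, so R_E^{DE} = 72.56 kN and R_D = 195 − 72.56 = 122.4 kN.
Span EF, ΣM about F: R_E^{EF}·8.5 = 87.45 + 59.68, so R_E^{EF} = 17.31 kN and R_F = 82.5 − 17.31 = 65.19 kN.
R_E = 72.56 + 17.31 = 89.87 kN.

R_E = 89.87 kN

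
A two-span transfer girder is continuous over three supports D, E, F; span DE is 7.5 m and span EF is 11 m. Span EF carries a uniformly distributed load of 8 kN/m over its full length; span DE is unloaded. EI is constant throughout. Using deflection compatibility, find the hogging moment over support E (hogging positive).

M_E = 71.95 kN·m

Take M_E as the redundant. Released structure: two simple spans DE and EF with a hinge at E.
End slopes at the hinge E, treating each span as simply supported:
  span EF: UDL 8: wL³/(24EI) = 443.7/EI
  relative rotation θ_0 = (0 + 443.7)/EI = 443.7/EI
A unit hogging moment at E produces rotation L₁/(3EI) + L₂/(3EI) = 6.167/EI.
Compatibility: M_E·(L₁+L₂)/(3EI) = θ_0, giving M_E = 71.95 kN·m (hogging).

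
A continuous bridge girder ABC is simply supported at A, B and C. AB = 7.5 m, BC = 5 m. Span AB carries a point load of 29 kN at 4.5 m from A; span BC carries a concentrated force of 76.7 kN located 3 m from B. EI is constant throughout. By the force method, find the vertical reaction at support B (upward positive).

Release continuity at B by inserting a hinge; the redundant is the internal moment M_B. The primary structure is two simply-supported spans AB and BC.
End slopes at the hinge B, treating each span as simply supported:
  span AB: point load 29 at a = 4.5: Pab(L + a)/(6LEI) = 104.4/EI
  span BC: point load 76.7 at a = 3: Pab(L + b)/(6LEI) = 107.4/EI
  relative rotation θ_0 = (104.4 + 107.4)/EI = 211.8/EI
A unit hogging moment at B produces rotation L₁/(3EI) + L₂/(3EI) = 4.167/EI.
Compatibility: M_B·(L₁+L₂)/(3EI) = θ_0, giving M_B = 50.83 kN·m (hogging).
Span AB, ΣM about A with M_B applied at B: R_B^{AB}·7.5 = 130.5 + 50.83, so R_B^{AB} = 24.18 kN and R_A = 29 − 24.18 = 4.823 kN.
Span BC, ΣM about C: R_B^{BC}·5 = 153.4 + 50.83, so R_B^{BC} = 40.85 kN and R_C = 76.7 − 40.85 = 35.85 kN.
R_B = 24.18 + 40.85 = 65.02 kN.

R_B = 65.02 kN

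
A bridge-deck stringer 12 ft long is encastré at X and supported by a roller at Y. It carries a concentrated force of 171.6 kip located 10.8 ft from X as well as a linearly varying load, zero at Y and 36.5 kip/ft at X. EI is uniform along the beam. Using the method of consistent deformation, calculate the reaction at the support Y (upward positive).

R_Y = 189.7 kip

Release the roller at Y. Primary structure: cantilever fixed at X.
Downward deflection at the released point Y due to the loads:
  point load 171.6 at a = 10.8: Pa²(3L − a)/(6EI) = 84065/EI
  triangular load, peak 36.5 at the fixed end: w₀L⁴/(30EI) = 25229/EI
  δ_0 = 109294/EI
Flexibility coefficient — unit upward force at Y: δ_{YY} = L³/(3EI) = 576/EI.
The prop prevents deflection at Y: R_Y = δ_0/δ_{YY} = 109294/576 = 189.7 kip.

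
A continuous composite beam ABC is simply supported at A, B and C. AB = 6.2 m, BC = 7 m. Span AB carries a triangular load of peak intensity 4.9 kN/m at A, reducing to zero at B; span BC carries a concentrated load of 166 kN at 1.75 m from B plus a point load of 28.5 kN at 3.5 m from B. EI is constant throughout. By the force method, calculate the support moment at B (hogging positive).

Take M_B as the redundant. Released structure: two simple spans AB and BC with a hinge at B.
Rotations at B on the released spans (each span's end-slope, ×1/EI):
  span AB: triangular load, peak 4.9: 7w₀L³/(360EI) = 22.71/EI
  span BC: point load 166 at a = 1.75: Pab(L + b)/(6LEI) = 444.8/EI
  span BC: point load 28.5 at a = 3.5: Pab(L + b)/(6LEI) = 87.28/EI
  relative rotation θ_0 = (22.71 + 532.1)/EI = 554.8/EI
A unit hogging moment at B produces rotation L₁/(3EI) + L₂/(3EI) = 4.4/EI.
Compatibility: M_B·(L₁+L₂)/(3EI) = θ_0, giving M_B = 126.1 kN·m (hogging).

M_B = 126.1 kN·m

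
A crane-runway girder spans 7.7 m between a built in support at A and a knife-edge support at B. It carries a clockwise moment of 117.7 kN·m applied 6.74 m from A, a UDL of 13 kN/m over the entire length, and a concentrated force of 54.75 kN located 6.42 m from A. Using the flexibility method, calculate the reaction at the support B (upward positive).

R_B = 101.3 kN

Release the roller at B. Primary structure: cantilever fixed at A.
Primary-structure tip deflection at B by superposition:
  clockwise couple 117.7 at a = 6.74: M₀a(2L − a)/(2EI) = 3435/EI
  UDL 13: wL⁴/(8EI) = 5712/EI
  point load 54.75 at a = 6.42: Pa²(3L − a)/(6EI) = 6273/EI
  δ_0 = 15421/EI
Flexibility coefficient — unit upward force at B: δ_{BB} = L³/(3EI) = 152.2/EI.
Compatibility at B: δ_0 − R_B·δ_{BB} = 0, so R_B = 15421/152.2 = 101.3 kN.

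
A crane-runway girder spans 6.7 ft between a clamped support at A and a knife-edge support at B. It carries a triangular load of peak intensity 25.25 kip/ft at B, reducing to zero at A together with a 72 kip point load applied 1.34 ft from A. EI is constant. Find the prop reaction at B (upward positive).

R_B = 50.56 kip

Choose R_B as the redundant. The primary structure is the cantilever fixed at A.
Free-end deflection of the primary structure under the applied loading (downward +):
  triangular load, peak 25.25 at the free end: 11w₀L⁴/(120EI) = 4664/EI
  point load 72 at a = 1.34: Pa²(3L − a)/(6EI) = 404.2/EI
  δ_0 = 5068/EI
Tip deflection under a unit load at B: L³/(3EI) = 100.3/EI.
The prop prevents deflection at B: R_B = δ_0/δ_{BB} = 5068/100.3 = 50.56 kip.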